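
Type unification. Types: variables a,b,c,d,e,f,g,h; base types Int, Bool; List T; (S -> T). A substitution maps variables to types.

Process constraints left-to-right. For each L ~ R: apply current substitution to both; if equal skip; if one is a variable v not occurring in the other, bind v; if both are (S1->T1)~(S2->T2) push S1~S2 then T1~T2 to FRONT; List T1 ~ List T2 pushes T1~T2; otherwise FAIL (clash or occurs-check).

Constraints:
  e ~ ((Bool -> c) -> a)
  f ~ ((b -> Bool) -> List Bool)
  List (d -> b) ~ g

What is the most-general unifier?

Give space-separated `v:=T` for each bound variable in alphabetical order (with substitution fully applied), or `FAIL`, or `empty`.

step 1: unify e ~ ((Bool -> c) -> a)  [subst: {-} | 2 pending]
  bind e := ((Bool -> c) -> a)
step 2: unify f ~ ((b -> Bool) -> List Bool)  [subst: {e:=((Bool -> c) -> a)} | 1 pending]
  bind f := ((b -> Bool) -> List Bool)
step 3: unify List (d -> b) ~ g  [subst: {e:=((Bool -> c) -> a), f:=((b -> Bool) -> List Bool)} | 0 pending]
  bind g := List (d -> b)

Answer: e:=((Bool -> c) -> a) f:=((b -> Bool) -> List Bool) g:=List (d -> b)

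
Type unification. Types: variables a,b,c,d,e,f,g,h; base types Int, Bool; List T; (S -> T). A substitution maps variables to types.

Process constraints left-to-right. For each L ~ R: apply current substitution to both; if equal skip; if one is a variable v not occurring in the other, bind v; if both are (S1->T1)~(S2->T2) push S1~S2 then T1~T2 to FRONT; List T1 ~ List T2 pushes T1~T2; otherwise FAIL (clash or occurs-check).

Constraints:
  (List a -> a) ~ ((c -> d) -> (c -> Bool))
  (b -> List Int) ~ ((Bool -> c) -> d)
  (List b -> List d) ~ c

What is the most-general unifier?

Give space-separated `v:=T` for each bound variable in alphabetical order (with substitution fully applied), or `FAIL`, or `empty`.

Answer: FAIL

Derivation:
step 1: unify (List a -> a) ~ ((c -> d) -> (c -> Bool))  [subst: {-} | 2 pending]
  -> decompose arrow: push List a~(c -> d), a~(c -> Bool)
step 2: unify List a ~ (c -> d)  [subst: {-} | 3 pending]
  clash: List a vs (c -> d)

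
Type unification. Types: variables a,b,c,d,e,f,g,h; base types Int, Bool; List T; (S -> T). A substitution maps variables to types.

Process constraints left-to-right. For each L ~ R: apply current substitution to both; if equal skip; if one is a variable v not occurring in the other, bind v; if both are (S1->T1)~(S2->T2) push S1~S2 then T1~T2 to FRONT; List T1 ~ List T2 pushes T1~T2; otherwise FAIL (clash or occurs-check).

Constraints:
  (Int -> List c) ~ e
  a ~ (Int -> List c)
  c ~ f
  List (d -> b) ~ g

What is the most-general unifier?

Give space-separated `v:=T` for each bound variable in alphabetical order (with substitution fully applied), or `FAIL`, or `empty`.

step 1: unify (Int -> List c) ~ e  [subst: {-} | 3 pending]
  bind e := (Int -> List c)
step 2: unify a ~ (Int -> List c)  [subst: {e:=(Int -> List c)} | 2 pending]
  bind a := (Int -> List c)
step 3: unify c ~ f  [subst: {e:=(Int -> List c), a:=(Int -> List c)} | 1 pending]
  bind c := f
step 4: unify List (d -> b) ~ g  [subst: {e:=(Int -> List c), a:=(Int -> List c), c:=f} | 0 pending]
  bind g := List (d -> b)

Answer: a:=(Int -> List f) c:=f e:=(Int -> List f) g:=List (d -> b)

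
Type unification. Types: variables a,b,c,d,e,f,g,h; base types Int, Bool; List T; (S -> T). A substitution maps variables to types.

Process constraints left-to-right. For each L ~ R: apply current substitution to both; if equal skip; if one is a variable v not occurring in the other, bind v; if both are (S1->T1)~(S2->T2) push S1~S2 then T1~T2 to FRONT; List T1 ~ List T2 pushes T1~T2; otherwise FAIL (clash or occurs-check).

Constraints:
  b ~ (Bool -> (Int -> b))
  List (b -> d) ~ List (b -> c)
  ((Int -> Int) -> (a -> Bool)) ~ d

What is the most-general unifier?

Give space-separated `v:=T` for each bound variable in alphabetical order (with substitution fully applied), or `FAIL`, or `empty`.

step 1: unify b ~ (Bool -> (Int -> b))  [subst: {-} | 2 pending]
  occurs-check fail: b in (Bool -> (Int -> b))

Answer: FAIL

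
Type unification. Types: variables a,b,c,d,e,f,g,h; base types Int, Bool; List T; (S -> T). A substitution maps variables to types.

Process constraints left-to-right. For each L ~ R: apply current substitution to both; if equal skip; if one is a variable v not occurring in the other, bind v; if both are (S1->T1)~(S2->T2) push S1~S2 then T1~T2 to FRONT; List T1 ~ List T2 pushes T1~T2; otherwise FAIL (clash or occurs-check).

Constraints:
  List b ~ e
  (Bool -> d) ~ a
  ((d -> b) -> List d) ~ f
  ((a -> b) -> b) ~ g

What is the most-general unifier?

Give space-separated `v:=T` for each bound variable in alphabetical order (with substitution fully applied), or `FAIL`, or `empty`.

step 1: unify List b ~ e  [subst: {-} | 3 pending]
  bind e := List b
step 2: unify (Bool -> d) ~ a  [subst: {e:=List b} | 2 pending]
  bind a := (Bool -> d)
step 3: unify ((d -> b) -> List d) ~ f  [subst: {e:=List b, a:=(Bool -> d)} | 1 pending]
  bind f := ((d -> b) -> List d)
step 4: unify (((Bool -> d) -> b) -> b) ~ g  [subst: {e:=List b, a:=(Bool -> d), f:=((d -> b) -> List d)} | 0 pending]
  bind g := (((Bool -> d) -> b) -> b)

Answer: a:=(Bool -> d) e:=List b f:=((d -> b) -> List d) g:=(((Bool -> d) -> b) -> b)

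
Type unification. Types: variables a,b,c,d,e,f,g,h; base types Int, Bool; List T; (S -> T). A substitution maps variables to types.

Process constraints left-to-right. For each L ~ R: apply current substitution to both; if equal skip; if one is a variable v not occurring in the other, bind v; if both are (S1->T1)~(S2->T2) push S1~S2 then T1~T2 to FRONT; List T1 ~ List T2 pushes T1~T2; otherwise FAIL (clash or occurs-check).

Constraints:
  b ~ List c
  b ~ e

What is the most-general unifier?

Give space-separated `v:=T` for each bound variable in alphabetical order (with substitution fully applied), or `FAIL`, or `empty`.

step 1: unify b ~ List c  [subst: {-} | 1 pending]
  bind b := List c
step 2: unify List c ~ e  [subst: {b:=List c} | 0 pending]
  bind e := List c

Answer: b:=List c e:=List c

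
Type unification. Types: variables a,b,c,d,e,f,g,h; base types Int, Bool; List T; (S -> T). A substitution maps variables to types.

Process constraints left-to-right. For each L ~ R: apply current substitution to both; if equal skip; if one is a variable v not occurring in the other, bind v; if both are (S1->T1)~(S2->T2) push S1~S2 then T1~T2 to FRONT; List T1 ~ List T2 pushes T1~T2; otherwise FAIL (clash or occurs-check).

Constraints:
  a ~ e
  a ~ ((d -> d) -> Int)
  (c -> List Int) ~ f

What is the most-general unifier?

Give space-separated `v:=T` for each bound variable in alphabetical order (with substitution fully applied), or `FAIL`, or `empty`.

Answer: a:=((d -> d) -> Int) e:=((d -> d) -> Int) f:=(c -> List Int)

Derivation:
step 1: unify a ~ e  [subst: {-} | 2 pending]
  bind a := e
step 2: unify e ~ ((d -> d) -> Int)  [subst: {a:=e} | 1 pending]
  bind e := ((d -> d) -> Int)
step 3: unify (c -> List Int) ~ f  [subst: {a:=e, e:=((d -> d) -> Int)} | 0 pending]
  bind f := (c -> List Int)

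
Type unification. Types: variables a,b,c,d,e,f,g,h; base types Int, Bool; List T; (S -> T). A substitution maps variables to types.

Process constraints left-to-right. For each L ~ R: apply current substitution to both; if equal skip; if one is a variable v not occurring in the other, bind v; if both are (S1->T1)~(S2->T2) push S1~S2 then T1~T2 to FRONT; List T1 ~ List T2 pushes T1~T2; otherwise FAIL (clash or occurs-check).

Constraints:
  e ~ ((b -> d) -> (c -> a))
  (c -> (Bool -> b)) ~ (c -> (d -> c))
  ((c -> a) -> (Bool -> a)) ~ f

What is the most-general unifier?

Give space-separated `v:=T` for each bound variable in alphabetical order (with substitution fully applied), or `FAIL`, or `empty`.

step 1: unify e ~ ((b -> d) -> (c -> a))  [subst: {-} | 2 pending]
  bind e := ((b -> d) -> (c -> a))
step 2: unify (c -> (Bool -> b)) ~ (c -> (d -> c))  [subst: {e:=((b -> d) -> (c -> a))} | 1 pending]
  -> decompose arrow: push c~c, (Bool -> b)~(d -> c)
step 3: unify c ~ c  [subst: {e:=((b -> d) -> (c -> a))} | 2 pending]
  -> identical, skip
step 4: unify (Bool -> b) ~ (d -> c)  [subst: {e:=((b -> d) -> (c -> a))} | 1 pending]
  -> decompose arrow: push Bool~d, b~c
step 5: unify Bool ~ d  [subst: {e:=((b -> d) -> (c -> a))} | 2 pending]
  bind d := Bool
step 6: unify b ~ c  [subst: {e:=((b -> d) -> (c -> a)), d:=Bool} | 1 pending]
  bind b := c
step 7: unify ((c -> a) -> (Bool -> a)) ~ f  [subst: {e:=((b -> d) -> (c -> a)), d:=Bool, b:=c} | 0 pending]
  bind f := ((c -> a) -> (Bool -> a))

Answer: b:=c d:=Bool e:=((c -> Bool) -> (c -> a)) f:=((c -> a) -> (Bool -> a))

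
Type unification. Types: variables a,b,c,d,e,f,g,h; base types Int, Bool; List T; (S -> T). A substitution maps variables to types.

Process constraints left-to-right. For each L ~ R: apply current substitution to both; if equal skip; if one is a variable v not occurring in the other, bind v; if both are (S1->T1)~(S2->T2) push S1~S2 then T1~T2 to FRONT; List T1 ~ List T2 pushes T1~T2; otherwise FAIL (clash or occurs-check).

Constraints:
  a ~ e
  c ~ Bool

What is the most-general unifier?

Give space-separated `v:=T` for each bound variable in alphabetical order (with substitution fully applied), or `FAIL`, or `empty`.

step 1: unify a ~ e  [subst: {-} | 1 pending]
  bind a := e
step 2: unify c ~ Bool  [subst: {a:=e} | 0 pending]
  bind c := Bool

Answer: a:=e c:=Bool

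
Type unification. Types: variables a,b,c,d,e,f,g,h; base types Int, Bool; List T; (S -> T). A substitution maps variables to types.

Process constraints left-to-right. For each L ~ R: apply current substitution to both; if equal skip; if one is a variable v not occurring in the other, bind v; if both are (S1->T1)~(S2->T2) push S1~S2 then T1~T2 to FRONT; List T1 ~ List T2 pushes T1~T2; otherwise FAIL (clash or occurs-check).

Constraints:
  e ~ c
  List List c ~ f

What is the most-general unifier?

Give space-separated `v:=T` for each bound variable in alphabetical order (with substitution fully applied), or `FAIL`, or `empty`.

Answer: e:=c f:=List List c

Derivation:
step 1: unify e ~ c  [subst: {-} | 1 pending]
  bind e := c
step 2: unify List List c ~ f  [subst: {e:=c} | 0 pending]
  bind f := List List c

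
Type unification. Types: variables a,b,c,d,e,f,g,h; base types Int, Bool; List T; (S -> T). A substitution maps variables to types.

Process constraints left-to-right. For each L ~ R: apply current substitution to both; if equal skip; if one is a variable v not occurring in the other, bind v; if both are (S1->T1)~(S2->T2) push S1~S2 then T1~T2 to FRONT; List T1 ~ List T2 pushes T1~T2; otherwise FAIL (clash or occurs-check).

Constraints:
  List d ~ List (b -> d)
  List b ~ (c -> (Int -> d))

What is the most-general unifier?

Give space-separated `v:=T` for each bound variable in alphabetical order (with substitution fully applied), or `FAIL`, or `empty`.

Answer: FAIL

Derivation:
step 1: unify List d ~ List (b -> d)  [subst: {-} | 1 pending]
  -> decompose List: push d~(b -> d)
step 2: unify d ~ (b -> d)  [subst: {-} | 1 pending]
  occurs-check fail: d in (b -> d)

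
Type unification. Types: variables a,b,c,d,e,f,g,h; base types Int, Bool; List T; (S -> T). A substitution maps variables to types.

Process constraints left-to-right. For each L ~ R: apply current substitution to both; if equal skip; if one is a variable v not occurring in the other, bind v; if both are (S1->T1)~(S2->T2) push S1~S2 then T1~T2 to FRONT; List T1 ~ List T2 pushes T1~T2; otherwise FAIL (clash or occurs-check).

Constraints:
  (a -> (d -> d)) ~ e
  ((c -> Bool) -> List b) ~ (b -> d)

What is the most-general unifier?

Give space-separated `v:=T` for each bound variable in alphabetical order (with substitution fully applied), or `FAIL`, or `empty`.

step 1: unify (a -> (d -> d)) ~ e  [subst: {-} | 1 pending]
  bind e := (a -> (d -> d))
step 2: unify ((c -> Bool) -> List b) ~ (b -> d)  [subst: {e:=(a -> (d -> d))} | 0 pending]
  -> decompose arrow: push (c -> Bool)~b, List b~d
step 3: unify (c -> Bool) ~ b  [subst: {e:=(a -> (d -> d))} | 1 pending]
  bind b := (c -> Bool)
step 4: unify List (c -> Bool) ~ d  [subst: {e:=(a -> (d -> d)), b:=(c -> Bool)} | 0 pending]
  bind d := List (c -> Bool)

Answer: b:=(c -> Bool) d:=List (c -> Bool) e:=(a -> (List (c -> Bool) -> List (c -> Bool)))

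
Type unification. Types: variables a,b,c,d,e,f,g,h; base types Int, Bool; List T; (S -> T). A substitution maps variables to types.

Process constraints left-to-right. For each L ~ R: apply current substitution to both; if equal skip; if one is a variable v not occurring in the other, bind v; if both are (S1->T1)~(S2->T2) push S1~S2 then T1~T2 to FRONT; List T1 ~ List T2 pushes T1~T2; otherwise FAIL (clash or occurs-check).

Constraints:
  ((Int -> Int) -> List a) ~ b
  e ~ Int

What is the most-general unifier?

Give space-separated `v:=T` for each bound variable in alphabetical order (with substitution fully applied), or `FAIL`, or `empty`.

Answer: b:=((Int -> Int) -> List a) e:=Int

Derivation:
step 1: unify ((Int -> Int) -> List a) ~ b  [subst: {-} | 1 pending]
  bind b := ((Int -> Int) -> List a)
step 2: unify e ~ Int  [subst: {b:=((Int -> Int) -> List a)} | 0 pending]
  bind e := Int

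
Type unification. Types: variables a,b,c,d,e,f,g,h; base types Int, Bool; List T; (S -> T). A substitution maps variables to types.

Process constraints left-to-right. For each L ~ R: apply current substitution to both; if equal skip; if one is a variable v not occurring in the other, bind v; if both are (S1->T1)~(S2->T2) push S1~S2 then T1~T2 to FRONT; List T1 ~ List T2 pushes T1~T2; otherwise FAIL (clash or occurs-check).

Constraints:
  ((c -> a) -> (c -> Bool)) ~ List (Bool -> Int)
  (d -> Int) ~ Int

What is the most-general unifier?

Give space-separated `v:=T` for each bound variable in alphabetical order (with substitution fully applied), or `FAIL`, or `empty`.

step 1: unify ((c -> a) -> (c -> Bool)) ~ List (Bool -> Int)  [subst: {-} | 1 pending]
  clash: ((c -> a) -> (c -> Bool)) vs List (Bool -> Int)

Answer: FAIL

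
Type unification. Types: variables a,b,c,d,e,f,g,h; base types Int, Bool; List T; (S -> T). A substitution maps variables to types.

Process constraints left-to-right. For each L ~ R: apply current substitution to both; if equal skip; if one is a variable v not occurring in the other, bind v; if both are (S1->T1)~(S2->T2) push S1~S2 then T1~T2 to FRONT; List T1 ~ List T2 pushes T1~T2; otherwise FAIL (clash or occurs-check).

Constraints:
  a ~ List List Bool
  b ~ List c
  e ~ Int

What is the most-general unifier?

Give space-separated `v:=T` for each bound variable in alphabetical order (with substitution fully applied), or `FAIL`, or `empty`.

Answer: a:=List List Bool b:=List c e:=Int

Derivation:
step 1: unify a ~ List List Bool  [subst: {-} | 2 pending]
  bind a := List List Bool
step 2: unify b ~ List c  [subst: {a:=List List Bool} | 1 pending]
  bind b := List c
step 3: unify e ~ Int  [subst: {a:=List List Bool, b:=List c} | 0 pending]
  bind e := Int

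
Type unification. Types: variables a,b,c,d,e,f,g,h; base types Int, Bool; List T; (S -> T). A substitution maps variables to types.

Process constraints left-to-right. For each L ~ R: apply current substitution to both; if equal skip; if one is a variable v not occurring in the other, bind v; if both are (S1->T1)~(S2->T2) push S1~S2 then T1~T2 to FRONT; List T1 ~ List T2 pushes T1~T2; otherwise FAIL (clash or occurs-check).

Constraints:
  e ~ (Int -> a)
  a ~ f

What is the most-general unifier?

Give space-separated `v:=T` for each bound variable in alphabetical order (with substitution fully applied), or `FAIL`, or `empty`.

Answer: a:=f e:=(Int -> f)

Derivation:
step 1: unify e ~ (Int -> a)  [subst: {-} | 1 pending]
  bind e := (Int -> a)
step 2: unify a ~ f  [subst: {e:=(Int -> a)} | 0 pending]
  bind a := f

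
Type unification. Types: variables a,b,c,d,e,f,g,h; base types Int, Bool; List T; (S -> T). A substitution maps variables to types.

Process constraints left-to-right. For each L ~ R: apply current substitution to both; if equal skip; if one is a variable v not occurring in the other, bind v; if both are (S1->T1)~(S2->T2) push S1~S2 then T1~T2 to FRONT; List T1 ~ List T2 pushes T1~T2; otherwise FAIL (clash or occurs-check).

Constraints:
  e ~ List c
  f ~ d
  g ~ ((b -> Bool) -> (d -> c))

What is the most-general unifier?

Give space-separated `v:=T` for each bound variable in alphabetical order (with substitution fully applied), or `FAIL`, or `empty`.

step 1: unify e ~ List c  [subst: {-} | 2 pending]
  bind e := List c
step 2: unify f ~ d  [subst: {e:=List c} | 1 pending]
  bind f := d
step 3: unify g ~ ((b -> Bool) -> (d -> c))  [subst: {e:=List c, f:=d} | 0 pending]
  bind g := ((b -> Bool) -> (d -> c))

Answer: e:=List c f:=d g:=((b -> Bool) -> (d -> c))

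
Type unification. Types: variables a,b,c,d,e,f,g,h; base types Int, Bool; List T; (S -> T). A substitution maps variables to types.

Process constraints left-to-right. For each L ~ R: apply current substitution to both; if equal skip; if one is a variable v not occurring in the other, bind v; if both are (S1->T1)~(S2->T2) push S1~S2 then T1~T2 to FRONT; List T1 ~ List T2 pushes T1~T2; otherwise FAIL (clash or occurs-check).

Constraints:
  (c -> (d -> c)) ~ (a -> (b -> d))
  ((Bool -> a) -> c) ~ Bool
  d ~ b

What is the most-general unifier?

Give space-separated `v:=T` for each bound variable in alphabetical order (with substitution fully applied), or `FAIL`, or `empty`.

Answer: FAIL

Derivation:
step 1: unify (c -> (d -> c)) ~ (a -> (b -> d))  [subst: {-} | 2 pending]
  -> decompose arrow: push c~a, (d -> c)~(b -> d)
step 2: unify c ~ a  [subst: {-} | 3 pending]
  bind c := a
step 3: unify (d -> a) ~ (b -> d)  [subst: {c:=a} | 2 pending]
  -> decompose arrow: push d~b, a~d
step 4: unify d ~ b  [subst: {c:=a} | 3 pending]
  bind d := b
step 5: unify a ~ b  [subst: {c:=a, d:=b} | 2 pending]
  bind a := b
step 6: unify ((Bool -> b) -> b) ~ Bool  [subst: {c:=a, d:=b, a:=b} | 1 pending]
  clash: ((Bool -> b) -> b) vs Bool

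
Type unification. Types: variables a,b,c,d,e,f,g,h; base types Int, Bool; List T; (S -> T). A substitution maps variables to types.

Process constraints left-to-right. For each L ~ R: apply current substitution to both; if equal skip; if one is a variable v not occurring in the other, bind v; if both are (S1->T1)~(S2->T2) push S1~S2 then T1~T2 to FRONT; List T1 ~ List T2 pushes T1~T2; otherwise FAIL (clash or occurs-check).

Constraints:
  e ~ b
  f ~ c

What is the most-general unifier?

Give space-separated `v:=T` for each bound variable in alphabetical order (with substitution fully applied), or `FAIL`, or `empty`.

step 1: unify e ~ b  [subst: {-} | 1 pending]
  bind e := b
step 2: unify f ~ c  [subst: {e:=b} | 0 pending]
  bind f := c

Answer: e:=b f:=c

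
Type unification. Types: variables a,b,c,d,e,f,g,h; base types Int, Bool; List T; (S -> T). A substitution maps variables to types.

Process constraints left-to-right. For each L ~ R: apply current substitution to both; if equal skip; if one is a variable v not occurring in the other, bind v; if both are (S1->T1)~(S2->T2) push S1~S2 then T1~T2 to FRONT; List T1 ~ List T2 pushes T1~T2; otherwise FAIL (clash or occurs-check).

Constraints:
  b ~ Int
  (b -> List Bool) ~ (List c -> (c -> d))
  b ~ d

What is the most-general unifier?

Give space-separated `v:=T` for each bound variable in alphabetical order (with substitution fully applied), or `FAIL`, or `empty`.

step 1: unify b ~ Int  [subst: {-} | 2 pending]
  bind b := Int
step 2: unify (Int -> List Bool) ~ (List c -> (c -> d))  [subst: {b:=Int} | 1 pending]
  -> decompose arrow: push Int~List c, List Bool~(c -> d)
step 3: unify Int ~ List c  [subst: {b:=Int} | 2 pending]
  clash: Int vs List c

Answer: FAIL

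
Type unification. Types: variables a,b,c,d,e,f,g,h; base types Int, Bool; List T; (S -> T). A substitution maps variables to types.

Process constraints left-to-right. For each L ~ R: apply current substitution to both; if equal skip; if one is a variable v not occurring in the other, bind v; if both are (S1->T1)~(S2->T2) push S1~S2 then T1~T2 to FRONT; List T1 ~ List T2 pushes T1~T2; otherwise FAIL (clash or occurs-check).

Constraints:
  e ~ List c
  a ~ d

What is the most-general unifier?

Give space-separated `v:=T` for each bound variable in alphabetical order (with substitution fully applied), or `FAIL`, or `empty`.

Answer: a:=d e:=List c

Derivation:
step 1: unify e ~ List c  [subst: {-} | 1 pending]
  bind e := List c
step 2: unify a ~ d  [subst: {e:=List c} | 0 pending]
  bind a := d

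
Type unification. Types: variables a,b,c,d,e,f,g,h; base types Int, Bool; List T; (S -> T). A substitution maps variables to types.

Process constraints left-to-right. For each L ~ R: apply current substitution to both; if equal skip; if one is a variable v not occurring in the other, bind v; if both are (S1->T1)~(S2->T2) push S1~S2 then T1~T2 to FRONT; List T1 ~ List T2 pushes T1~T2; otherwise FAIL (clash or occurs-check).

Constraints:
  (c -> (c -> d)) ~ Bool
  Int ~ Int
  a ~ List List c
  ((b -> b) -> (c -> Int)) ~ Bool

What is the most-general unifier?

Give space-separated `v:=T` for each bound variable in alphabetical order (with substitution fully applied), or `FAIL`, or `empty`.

Answer: FAIL

Derivation:
step 1: unify (c -> (c -> d)) ~ Bool  [subst: {-} | 3 pending]
  clash: (c -> (c -> d)) vs Bool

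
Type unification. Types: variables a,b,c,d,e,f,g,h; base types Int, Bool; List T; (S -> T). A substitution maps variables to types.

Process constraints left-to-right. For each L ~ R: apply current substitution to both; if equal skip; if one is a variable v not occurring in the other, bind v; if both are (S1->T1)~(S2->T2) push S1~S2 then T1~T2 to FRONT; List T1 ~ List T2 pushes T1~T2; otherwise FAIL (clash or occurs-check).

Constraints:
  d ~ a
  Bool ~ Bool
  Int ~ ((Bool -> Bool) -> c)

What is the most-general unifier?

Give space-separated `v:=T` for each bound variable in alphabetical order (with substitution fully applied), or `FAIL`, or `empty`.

Answer: FAIL

Derivation:
step 1: unify d ~ a  [subst: {-} | 2 pending]
  bind d := a
step 2: unify Bool ~ Bool  [subst: {d:=a} | 1 pending]
  -> identical, skip
step 3: unify Int ~ ((Bool -> Bool) -> c)  [subst: {d:=a} | 0 pending]
  clash: Int vs ((Bool -> Bool) -> c)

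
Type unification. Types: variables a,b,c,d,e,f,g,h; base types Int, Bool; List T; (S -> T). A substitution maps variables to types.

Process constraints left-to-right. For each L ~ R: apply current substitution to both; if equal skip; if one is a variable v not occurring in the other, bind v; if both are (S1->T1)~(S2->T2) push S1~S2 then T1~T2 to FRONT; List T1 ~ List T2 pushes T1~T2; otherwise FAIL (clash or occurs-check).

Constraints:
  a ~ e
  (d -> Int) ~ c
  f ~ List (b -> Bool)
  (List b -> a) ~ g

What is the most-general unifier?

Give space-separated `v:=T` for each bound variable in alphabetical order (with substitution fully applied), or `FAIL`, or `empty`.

Answer: a:=e c:=(d -> Int) f:=List (b -> Bool) g:=(List b -> e)

Derivation:
step 1: unify a ~ e  [subst: {-} | 3 pending]
  bind a := e
step 2: unify (d -> Int) ~ c  [subst: {a:=e} | 2 pending]
  bind c := (d -> Int)
step 3: unify f ~ List (b -> Bool)  [subst: {a:=e, c:=(d -> Int)} | 1 pending]
  bind f := List (b -> Bool)
step 4: unify (List b -> e) ~ g  [subst: {a:=e, c:=(d -> Int), f:=List (b -> Bool)} | 0 pending]
  bind g := (List b -> e)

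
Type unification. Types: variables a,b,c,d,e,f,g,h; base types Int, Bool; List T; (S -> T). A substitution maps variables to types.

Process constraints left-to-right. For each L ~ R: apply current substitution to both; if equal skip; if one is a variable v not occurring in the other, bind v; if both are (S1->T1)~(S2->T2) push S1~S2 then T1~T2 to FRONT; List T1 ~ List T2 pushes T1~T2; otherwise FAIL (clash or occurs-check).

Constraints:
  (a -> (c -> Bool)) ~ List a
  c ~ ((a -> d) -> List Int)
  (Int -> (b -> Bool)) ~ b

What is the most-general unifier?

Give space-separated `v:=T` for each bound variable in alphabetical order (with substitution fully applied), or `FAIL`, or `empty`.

Answer: FAIL

Derivation:
step 1: unify (a -> (c -> Bool)) ~ List a  [subst: {-} | 2 pending]
  clash: (a -> (c -> Bool)) vs List a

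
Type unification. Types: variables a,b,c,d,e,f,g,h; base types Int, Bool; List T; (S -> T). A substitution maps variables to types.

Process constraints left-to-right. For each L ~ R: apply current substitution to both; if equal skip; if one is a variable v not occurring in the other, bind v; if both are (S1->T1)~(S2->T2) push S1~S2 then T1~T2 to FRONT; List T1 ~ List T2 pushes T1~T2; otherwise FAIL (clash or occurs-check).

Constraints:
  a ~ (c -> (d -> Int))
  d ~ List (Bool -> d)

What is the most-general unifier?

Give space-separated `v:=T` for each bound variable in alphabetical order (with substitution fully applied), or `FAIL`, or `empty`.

step 1: unify a ~ (c -> (d -> Int))  [subst: {-} | 1 pending]
  bind a := (c -> (d -> Int))
step 2: unify d ~ List (Bool -> d)  [subst: {a:=(c -> (d -> Int))} | 0 pending]
  occurs-check fail: d in List (Bool -> d)

Answer: FAIL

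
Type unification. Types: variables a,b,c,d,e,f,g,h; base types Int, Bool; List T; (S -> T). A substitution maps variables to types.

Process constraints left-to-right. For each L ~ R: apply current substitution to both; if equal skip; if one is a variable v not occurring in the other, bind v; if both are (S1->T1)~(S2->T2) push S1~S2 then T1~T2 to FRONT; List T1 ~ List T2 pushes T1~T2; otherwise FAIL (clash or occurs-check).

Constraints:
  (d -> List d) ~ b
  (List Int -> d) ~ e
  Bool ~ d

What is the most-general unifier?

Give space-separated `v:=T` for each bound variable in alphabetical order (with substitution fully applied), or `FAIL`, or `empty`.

step 1: unify (d -> List d) ~ b  [subst: {-} | 2 pending]
  bind b := (d -> List d)
step 2: unify (List Int -> d) ~ e  [subst: {b:=(d -> List d)} | 1 pending]
  bind e := (List Int -> d)
step 3: unify Bool ~ d  [subst: {b:=(d -> List d), e:=(List Int -> d)} | 0 pending]
  bind d := Bool

Answer: b:=(Bool -> List Bool) d:=Bool e:=(List Int -> Bool)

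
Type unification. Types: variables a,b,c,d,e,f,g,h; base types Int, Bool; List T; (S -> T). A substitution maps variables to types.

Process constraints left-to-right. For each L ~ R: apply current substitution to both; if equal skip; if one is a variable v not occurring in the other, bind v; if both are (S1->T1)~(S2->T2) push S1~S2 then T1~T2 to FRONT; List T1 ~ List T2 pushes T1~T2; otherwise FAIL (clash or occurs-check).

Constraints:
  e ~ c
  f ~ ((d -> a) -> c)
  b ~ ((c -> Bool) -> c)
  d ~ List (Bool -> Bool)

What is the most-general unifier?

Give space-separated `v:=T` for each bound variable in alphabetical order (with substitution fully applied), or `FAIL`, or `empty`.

Answer: b:=((c -> Bool) -> c) d:=List (Bool -> Bool) e:=c f:=((List (Bool -> Bool) -> a) -> c)

Derivation:
step 1: unify e ~ c  [subst: {-} | 3 pending]
  bind e := c
step 2: unify f ~ ((d -> a) -> c)  [subst: {e:=c} | 2 pending]
  bind f := ((d -> a) -> c)
step 3: unify b ~ ((c -> Bool) -> c)  [subst: {e:=c, f:=((d -> a) -> c)} | 1 pending]
  bind b := ((c -> Bool) -> c)
step 4: unify d ~ List (Bool -> Bool)  [subst: {e:=c, f:=((d -> a) -> c), b:=((c -> Bool) -> c)} | 0 pending]
  bind d := List (Bool -> Bool)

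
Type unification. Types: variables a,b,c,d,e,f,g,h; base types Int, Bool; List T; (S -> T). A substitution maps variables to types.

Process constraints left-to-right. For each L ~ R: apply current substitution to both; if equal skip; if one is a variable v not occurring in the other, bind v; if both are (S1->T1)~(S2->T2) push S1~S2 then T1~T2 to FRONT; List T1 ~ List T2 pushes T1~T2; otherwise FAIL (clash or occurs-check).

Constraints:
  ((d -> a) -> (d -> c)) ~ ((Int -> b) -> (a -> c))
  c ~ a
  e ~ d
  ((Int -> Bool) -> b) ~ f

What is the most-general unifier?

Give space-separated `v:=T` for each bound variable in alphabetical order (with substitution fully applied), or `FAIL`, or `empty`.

step 1: unify ((d -> a) -> (d -> c)) ~ ((Int -> b) -> (a -> c))  [subst: {-} | 3 pending]
  -> decompose arrow: push (d -> a)~(Int -> b), (d -> c)~(a -> c)
step 2: unify (d -> a) ~ (Int -> b)  [subst: {-} | 4 pending]
  -> decompose arrow: push d~Int, a~b
step 3: unify d ~ Int  [subst: {-} | 5 pending]
  bind d := Int
step 4: unify a ~ b  [subst: {d:=Int} | 4 pending]
  bind a := b
step 5: unify (Int -> c) ~ (b -> c)  [subst: {d:=Int, a:=b} | 3 pending]
  -> decompose arrow: push Int~b, c~c
step 6: unify Int ~ b  [subst: {d:=Int, a:=b} | 4 pending]
  bind b := Int
step 7: unify c ~ c  [subst: {d:=Int, a:=b, b:=Int} | 3 pending]
  -> identical, skip
step 8: unify c ~ Int  [subst: {d:=Int, a:=b, b:=Int} | 2 pending]
  bind c := Int
step 9: unify e ~ Int  [subst: {d:=Int, a:=b, b:=Int, c:=Int} | 1 pending]
  bind e := Int
step 10: unify ((Int -> Bool) -> Int) ~ f  [subst: {d:=Int, a:=b, b:=Int, c:=Int, e:=Int} | 0 pending]
  bind f := ((Int -> Bool) -> Int)

Answer: a:=Int b:=Int c:=Int d:=Int e:=Int f:=((Int -> Bool) -> Int)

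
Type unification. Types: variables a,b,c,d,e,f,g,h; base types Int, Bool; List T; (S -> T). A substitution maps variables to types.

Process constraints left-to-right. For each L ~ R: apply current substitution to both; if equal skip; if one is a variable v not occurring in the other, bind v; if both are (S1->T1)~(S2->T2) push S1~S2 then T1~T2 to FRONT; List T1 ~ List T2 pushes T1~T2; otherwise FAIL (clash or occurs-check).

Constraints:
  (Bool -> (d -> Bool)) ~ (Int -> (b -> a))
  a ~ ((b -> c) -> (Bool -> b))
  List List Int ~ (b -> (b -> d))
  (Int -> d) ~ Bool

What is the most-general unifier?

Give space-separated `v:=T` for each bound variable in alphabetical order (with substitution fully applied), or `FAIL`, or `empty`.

Answer: FAIL

Derivation:
step 1: unify (Bool -> (d -> Bool)) ~ (Int -> (b -> a))  [subst: {-} | 3 pending]
  -> decompose arrow: push Bool~Int, (d -> Bool)~(b -> a)
step 2: unify Bool ~ Int  [subst: {-} | 4 pending]
  clash: Bool vs Int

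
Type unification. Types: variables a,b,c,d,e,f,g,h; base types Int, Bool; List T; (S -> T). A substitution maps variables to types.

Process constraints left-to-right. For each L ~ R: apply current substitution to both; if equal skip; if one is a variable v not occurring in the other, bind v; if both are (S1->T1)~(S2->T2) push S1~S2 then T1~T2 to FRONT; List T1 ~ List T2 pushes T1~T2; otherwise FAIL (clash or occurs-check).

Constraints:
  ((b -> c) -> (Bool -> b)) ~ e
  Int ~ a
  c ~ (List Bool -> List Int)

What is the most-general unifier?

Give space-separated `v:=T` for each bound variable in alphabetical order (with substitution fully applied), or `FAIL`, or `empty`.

Answer: a:=Int c:=(List Bool -> List Int) e:=((b -> (List Bool -> List Int)) -> (Bool -> b))

Derivation:
step 1: unify ((b -> c) -> (Bool -> b)) ~ e  [subst: {-} | 2 pending]
  bind e := ((b -> c) -> (Bool -> b))
step 2: unify Int ~ a  [subst: {e:=((b -> c) -> (Bool -> b))} | 1 pending]
  bind a := Int
step 3: unify c ~ (List Bool -> List Int)  [subst: {e:=((b -> c) -> (Bool -> b)), a:=Int} | 0 pending]
  bind c := (List Bool -> List Int)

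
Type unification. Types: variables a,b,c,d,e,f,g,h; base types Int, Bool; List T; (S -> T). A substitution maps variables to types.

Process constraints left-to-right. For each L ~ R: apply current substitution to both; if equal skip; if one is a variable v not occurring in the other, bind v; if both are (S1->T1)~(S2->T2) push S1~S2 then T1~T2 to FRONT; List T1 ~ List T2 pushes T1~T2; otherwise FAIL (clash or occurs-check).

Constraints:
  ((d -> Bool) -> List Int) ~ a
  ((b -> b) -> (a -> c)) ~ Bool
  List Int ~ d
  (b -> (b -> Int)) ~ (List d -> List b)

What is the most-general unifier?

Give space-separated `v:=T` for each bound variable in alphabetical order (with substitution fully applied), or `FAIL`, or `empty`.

step 1: unify ((d -> Bool) -> List Int) ~ a  [subst: {-} | 3 pending]
  bind a := ((d -> Bool) -> List Int)
step 2: unify ((b -> b) -> (((d -> Bool) -> List Int) -> c)) ~ Bool  [subst: {a:=((d -> Bool) -> List Int)} | 2 pending]
  clash: ((b -> b) -> (((d -> Bool) -> List Int) -> c)) vs Bool

Answer: FAIL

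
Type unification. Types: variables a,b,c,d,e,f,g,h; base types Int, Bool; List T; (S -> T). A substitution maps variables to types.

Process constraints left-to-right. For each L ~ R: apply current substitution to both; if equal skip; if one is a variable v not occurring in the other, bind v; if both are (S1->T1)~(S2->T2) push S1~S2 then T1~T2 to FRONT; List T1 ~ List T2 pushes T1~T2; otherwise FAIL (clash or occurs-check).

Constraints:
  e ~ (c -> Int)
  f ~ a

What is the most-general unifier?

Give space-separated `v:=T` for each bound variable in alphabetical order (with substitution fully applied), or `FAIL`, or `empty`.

Answer: e:=(c -> Int) f:=a

Derivation:
step 1: unify e ~ (c -> Int)  [subst: {-} | 1 pending]
  bind e := (c -> Int)
step 2: unify f ~ a  [subst: {e:=(c -> Int)} | 0 pending]
  bind f := a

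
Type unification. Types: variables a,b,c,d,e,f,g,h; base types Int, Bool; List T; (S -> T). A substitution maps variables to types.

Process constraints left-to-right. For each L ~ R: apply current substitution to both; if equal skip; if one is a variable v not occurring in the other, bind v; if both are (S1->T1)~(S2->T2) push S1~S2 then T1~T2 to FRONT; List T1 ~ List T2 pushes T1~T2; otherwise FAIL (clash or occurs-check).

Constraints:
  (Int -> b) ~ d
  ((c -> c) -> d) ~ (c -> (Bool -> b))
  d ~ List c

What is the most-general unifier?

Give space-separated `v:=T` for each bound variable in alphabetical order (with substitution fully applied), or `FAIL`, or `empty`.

Answer: FAIL

Derivation:
step 1: unify (Int -> b) ~ d  [subst: {-} | 2 pending]
  bind d := (Int -> b)
step 2: unify ((c -> c) -> (Int -> b)) ~ (c -> (Bool -> b))  [subst: {d:=(Int -> b)} | 1 pending]
  -> decompose arrow: push (c -> c)~c, (Int -> b)~(Bool -> b)
step 3: unify (c -> c) ~ c  [subst: {d:=(Int -> b)} | 2 pending]
  occurs-check fail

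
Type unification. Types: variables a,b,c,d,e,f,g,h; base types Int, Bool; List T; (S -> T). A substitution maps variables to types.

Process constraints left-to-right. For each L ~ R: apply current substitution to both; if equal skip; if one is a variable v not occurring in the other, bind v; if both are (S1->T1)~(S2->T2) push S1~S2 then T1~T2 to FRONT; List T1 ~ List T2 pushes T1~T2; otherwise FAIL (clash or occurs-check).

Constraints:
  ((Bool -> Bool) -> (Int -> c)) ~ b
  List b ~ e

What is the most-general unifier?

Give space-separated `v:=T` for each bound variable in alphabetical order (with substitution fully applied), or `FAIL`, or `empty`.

Answer: b:=((Bool -> Bool) -> (Int -> c)) e:=List ((Bool -> Bool) -> (Int -> c))

Derivation:
step 1: unify ((Bool -> Bool) -> (Int -> c)) ~ b  [subst: {-} | 1 pending]
  bind b := ((Bool -> Bool) -> (Int -> c))
step 2: unify List ((Bool -> Bool) -> (Int -> c)) ~ e  [subst: {b:=((Bool -> Bool) -> (Int -> c))} | 0 pending]
  bind e := List ((Bool -> Bool) -> (Int -> c))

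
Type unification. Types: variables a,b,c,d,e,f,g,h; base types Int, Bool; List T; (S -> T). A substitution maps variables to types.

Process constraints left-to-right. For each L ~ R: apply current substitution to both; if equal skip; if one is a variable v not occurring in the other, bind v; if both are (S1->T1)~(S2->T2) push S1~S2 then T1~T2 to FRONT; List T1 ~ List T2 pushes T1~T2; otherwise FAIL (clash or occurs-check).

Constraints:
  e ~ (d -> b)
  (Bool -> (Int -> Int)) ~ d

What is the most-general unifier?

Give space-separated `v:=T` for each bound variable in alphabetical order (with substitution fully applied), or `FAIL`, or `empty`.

step 1: unify e ~ (d -> b)  [subst: {-} | 1 pending]
  bind e := (d -> b)
step 2: unify (Bool -> (Int -> Int)) ~ d  [subst: {e:=(d -> b)} | 0 pending]
  bind d := (Bool -> (Int -> Int))

Answer: d:=(Bool -> (Int -> Int)) e:=((Bool -> (Int -> Int)) -> b)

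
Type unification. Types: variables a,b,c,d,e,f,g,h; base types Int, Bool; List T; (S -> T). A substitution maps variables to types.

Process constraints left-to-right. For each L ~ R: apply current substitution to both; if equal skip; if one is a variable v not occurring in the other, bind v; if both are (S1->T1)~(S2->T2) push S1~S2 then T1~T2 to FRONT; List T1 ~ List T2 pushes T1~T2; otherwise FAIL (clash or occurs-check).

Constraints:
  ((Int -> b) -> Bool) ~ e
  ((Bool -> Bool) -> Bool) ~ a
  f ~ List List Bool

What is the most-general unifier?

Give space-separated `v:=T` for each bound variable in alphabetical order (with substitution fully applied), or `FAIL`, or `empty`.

Answer: a:=((Bool -> Bool) -> Bool) e:=((Int -> b) -> Bool) f:=List List Bool

Derivation:
step 1: unify ((Int -> b) -> Bool) ~ e  [subst: {-} | 2 pending]
  bind e := ((Int -> b) -> Bool)
step 2: unify ((Bool -> Bool) -> Bool) ~ a  [subst: {e:=((Int -> b) -> Bool)} | 1 pending]
  bind a := ((Bool -> Bool) -> Bool)
step 3: unify f ~ List List Bool  [subst: {e:=((Int -> b) -> Bool), a:=((Bool -> Bool) -> Bool)} | 0 pending]
  bind f := List List Bool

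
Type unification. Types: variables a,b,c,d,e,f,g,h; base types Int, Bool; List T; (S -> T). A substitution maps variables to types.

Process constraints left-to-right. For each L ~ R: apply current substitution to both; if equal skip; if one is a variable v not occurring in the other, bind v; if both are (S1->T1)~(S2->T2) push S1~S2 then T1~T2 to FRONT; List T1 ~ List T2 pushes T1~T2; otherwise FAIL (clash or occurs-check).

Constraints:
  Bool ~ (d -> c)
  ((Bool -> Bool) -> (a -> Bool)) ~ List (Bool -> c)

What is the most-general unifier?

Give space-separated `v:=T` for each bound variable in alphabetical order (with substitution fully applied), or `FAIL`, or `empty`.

step 1: unify Bool ~ (d -> c)  [subst: {-} | 1 pending]
  clash: Bool vs (d -> c)

Answer: FAIL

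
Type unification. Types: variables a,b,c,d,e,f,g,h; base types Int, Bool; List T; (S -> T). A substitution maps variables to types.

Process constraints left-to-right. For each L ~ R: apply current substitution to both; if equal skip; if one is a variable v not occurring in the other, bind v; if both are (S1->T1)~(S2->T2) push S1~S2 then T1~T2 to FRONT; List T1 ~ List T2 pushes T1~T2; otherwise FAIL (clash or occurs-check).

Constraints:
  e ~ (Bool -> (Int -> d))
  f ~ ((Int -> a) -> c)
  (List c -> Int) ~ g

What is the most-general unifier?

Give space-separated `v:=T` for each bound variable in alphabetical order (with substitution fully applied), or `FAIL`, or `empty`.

step 1: unify e ~ (Bool -> (Int -> d))  [subst: {-} | 2 pending]
  bind e := (Bool -> (Int -> d))
step 2: unify f ~ ((Int -> a) -> c)  [subst: {e:=(Bool -> (Int -> d))} | 1 pending]
  bind f := ((Int -> a) -> c)
step 3: unify (List c -> Int) ~ g  [subst: {e:=(Bool -> (Int -> d)), f:=((Int -> a) -> c)} | 0 pending]
  bind g := (List c -> Int)

Answer: e:=(Bool -> (Int -> d)) f:=((Int -> a) -> c) g:=(List c -> Int)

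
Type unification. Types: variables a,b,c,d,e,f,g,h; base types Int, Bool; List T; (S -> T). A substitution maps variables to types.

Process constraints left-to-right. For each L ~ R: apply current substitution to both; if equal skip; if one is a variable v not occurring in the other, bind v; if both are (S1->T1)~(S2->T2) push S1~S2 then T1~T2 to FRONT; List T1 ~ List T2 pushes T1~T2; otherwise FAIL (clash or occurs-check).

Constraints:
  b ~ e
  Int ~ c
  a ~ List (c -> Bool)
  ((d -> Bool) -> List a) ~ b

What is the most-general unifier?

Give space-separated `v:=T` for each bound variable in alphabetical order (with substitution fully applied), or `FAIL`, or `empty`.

step 1: unify b ~ e  [subst: {-} | 3 pending]
  bind b := e
step 2: unify Int ~ c  [subst: {b:=e} | 2 pending]
  bind c := Int
step 3: unify a ~ List (Int -> Bool)  [subst: {b:=e, c:=Int} | 1 pending]
  bind a := List (Int -> Bool)
step 4: unify ((d -> Bool) -> List List (Int -> Bool)) ~ e  [subst: {b:=e, c:=Int, a:=List (Int -> Bool)} | 0 pending]
  bind e := ((d -> Bool) -> List List (Int -> Bool))

Answer: a:=List (Int -> Bool) b:=((d -> Bool) -> List List (Int -> Bool)) c:=Int e:=((d -> Bool) -> List List (Int -> Bool))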